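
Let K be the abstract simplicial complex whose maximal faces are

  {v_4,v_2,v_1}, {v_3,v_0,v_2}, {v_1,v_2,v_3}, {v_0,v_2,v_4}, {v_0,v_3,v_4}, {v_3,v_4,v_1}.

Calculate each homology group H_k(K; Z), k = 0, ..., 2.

H_0 = Z,  H_1 = 0,  H_2 = Z.

Order the vertices as v_0 < v_1 < v_2 < v_3 < v_4. Listing each simplex with vertices in this order, K has dimension 2 with simplices:

  0-simplices (5): [v_0], [v_1], [v_2], [v_3], [v_4]
  1-simplices (9): [v_0,v_2], [v_0,v_3], [v_0,v_4], [v_1,v_2], [v_1,v_3], [v_1,v_4], [v_2,v_3], [v_2,v_4], [v_3,v_4]
  2-simplices (6): [v_0,v_2,v_3], [v_0,v_2,v_4], [v_0,v_3,v_4], [v_1,v_2,v_3], [v_1,v_2,v_4], [v_1,v_3,v_4]

Hence C_0 ≅ Z^5, C_1 ≅ Z^9, C_2 ≅ Z^6.

Boundary ∂_1: C_1 → C_0 sends each edge [p,q] (with p < q) to q − p. For instance
  ∂[v_3,v_4] = [v_4] − [v_3].
The 5×9 boundary matrix has rank 4 and Smith normal form diag(1,1,1,1).

Boundary ∂_2: C_2 → C_1 maps a triangle to the signed sum of its edges. For instance
  ∂[v_1,v_3,v_4] = [v_3,v_4] − [v_1,v_4] + [v_1,v_3],
  ∂[v_0,v_2,v_4] = [v_2,v_4] − [v_0,v_4] + [v_0,v_2].
The 9×6 boundary matrix has rank 5 and Smith normal form diag(1,1,1,1,1).

Computing H_k = (kernel of ∂_k) / (image of ∂_{k+1}):

  H_0: rank C_0 − rank ∂_1 = 5 − 4 = 1, and the invariant factors of ∂_1 are all 1, so H_0 ≅ Z.
  H_1: rank ker ∂_1 − rank ∂_2 = (9 − 4) − 5 = 0, and the invariant factors of ∂_2 are all 1, so H_1 ≅ 0.
  H_2: rank ker ∂_2 − rank ∂_3 = (6 − 5) − 0 = 1, and there is no ∂_3, so H_2 ≅ Z.

As a check, the Euler characteristic is 5 − 9 + 6 = 2, which agrees with 1 − 0 + 1 = 2.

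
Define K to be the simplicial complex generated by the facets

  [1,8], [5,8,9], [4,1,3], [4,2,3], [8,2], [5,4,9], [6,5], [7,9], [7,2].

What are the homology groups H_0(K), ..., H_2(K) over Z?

H_0 = Z,  H_1 = Z^3,  H_2 = 0.

Take the total order 1 < 2 < 3 < 4 < 5 < 6 < 7 < 8 < 9 on the vertex set. Then K (dimension 2) consists of the simplices:

  0-simplices (9): [1], [2], [3], [4], [5], [6], [7], [8], [9]
  1-simplices (15): [1,3], [1,4], [1,8], [2,3], [2,4], [2,7], [2,8], [3,4], [4,5], [4,9], [5,6], [5,8], [5,9], [7,9], [8,9]
  2-simplices (4): [1,3,4], [2,3,4], [4,5,9], [5,8,9]

Hence C_0 ≅ Z^9, C_1 ≅ Z^15, C_2 ≅ Z^4.

∂_1: C_1 → C_0 sends each edge [p,q] (with p < q) to q − p. For instance
  ∂[1,3] = [3] − [1].
The 9×15 boundary matrix has rank 8 and Smith normal form diag(1,1,1,1,1,1,1,1).

The boundary map ∂_2: C_2 → C_1 sends each 2-simplex [p,q,r] to [q,r] − [p,r] + [p,q]. For instance
  ∂[5,8,9] = [8,9] − [5,9] + [5,8],
  ∂[2,3,4] = [3,4] − [2,4] + [2,3].
This gives a 15×4 integer matrix of rank 4; reducing to Smith normal form yields diagonal entries (1,1,1,1).

Reading off H_k = ker ∂_k / im ∂_{k+1}:

  H_0: rank C_0 − rank ∂_1 = 9 − 8 = 1, and the invariant factors of ∂_1 are all 1, so H_0 = Z.
  H_1: rank ker ∂_1 − rank ∂_2 = (15 − 8) − 4 = 3, and the invariant factors of ∂_2 are all 1, so H_1 = Z^3.
  H_2: rank ker ∂_2 − rank ∂_3 = (4 − 4) − 0 = 0, and there is no ∂_3, so H_2 = 0.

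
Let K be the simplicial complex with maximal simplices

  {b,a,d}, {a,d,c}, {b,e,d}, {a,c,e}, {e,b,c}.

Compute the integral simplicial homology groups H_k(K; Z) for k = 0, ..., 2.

Take the total order a < b < c < d < e on the vertex set. Then K (dimension 2) consists of the simplices:

  0-simplices (5): a, b, c, d, e
  1-simplices (10): ab, ac, ad, ae, bc, bd, be, cd, ce, de
  2-simplices (5): abd, acd, ace, bce, bde

so the chain groups are C_0 ≅ Z^5, C_1 ≅ Z^10, C_2 ≅ Z^5.

Boundary ∂_1: C_1 → C_0 is given by ∂[p,q] = [q] − [p].
This gives a 5×10 integer matrix of rank 4; reducing to Smith normal form yields diagonal entries (1,1,1,1).

Boundary ∂_2: C_2 → C_1 maps a triangle to the signed sum of its edges. For instance
  ∂abd = bd − ad + ab,
  ∂ace = ce − ae + ac.
The resulting 10×5 matrix has rank 5, and its Smith normal form has invariant factors (1,1,1,1,1).

Reading off H_k = ker ∂_k / im ∂_{k+1}:

  H_0: rank C_0 − rank ∂_1 = 5 − 4 = 1, and the invariant factors of ∂_1 are all 1, so H_0 = Z.
  H_1: rank ker ∂_1 − rank ∂_2 = (10 − 4) − 5 = 1, and the invariant factors of ∂_2 are all 1, so H_1 = Z.
  H_2: rank ker ∂_2 − rank ∂_3 = (5 − 5) − 0 = 0, and there is no ∂_3, so H_2 = 0.

As a check, the Euler characteristic is 5 − 10 + 5 = 0, which agrees with 1 − 1 + 0 = 0.

H_0 = Z,  H_1 = Z,  H_2 = 0.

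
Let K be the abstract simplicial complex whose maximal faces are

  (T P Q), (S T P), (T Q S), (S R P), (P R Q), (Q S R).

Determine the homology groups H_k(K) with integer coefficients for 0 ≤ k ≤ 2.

Order the vertices as P < Q < R < S < T. Listing each simplex with vertices in this order, K has dimension 2 with simplices:

  0-simplices (5): P, Q, R, S, T
  1-simplices (9): PQ, PR, PS, PT, QR, QS, QT, RS, ST
  2-simplices (6): PQR, PQT, PRS, PST, QRS, QST

so the chain groups are C_0 ≅ Z^5, C_1 ≅ Z^9, C_2 ≅ Z^6.

∂_1: C_1 → C_0 maps an edge to its endpoints' difference, ∂[p,q] = q − p. For instance
  ∂PR = R − P.
The 5×9 boundary matrix has rank 4 and Smith normal form diag(1,1,1,1).

∂_2: C_2 → C_1 sends each 2-simplex [p,q,r] to [q,r] − [p,r] + [p,q]. For instance
  ∂PQR = QR − PR + PQ,
  ∂QST = ST − QT + QS.
This gives a 9×6 integer matrix of rank 5; reducing to Smith normal form yields diagonal entries (1,1,1,1,1).

Computing H_k = (kernel of ∂_k) / (image of ∂_{k+1}):

  H_0: rank C_0 − rank ∂_1 = 5 − 4 = 1, and the invariant factors of ∂_1 are all 1, so H_0 = Z.
  H_1: rank ker ∂_1 − rank ∂_2 = (9 − 4) − 5 = 0, and the invariant factors of ∂_2 are all 1, so H_1 = 0.
  H_2: rank ker ∂_2 − rank ∂_3 = (6 − 5) − 0 = 1, and there is no ∂_3, so H_2 = Z.

H_0 = Z,  H_1 = 0,  H_2 = Z.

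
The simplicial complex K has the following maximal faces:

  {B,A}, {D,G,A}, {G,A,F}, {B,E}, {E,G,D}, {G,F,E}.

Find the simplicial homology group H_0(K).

Order the vertices as A < B < D < E < F < G. Listing each simplex with vertices in this order, K has dimension 2 with simplices:

  0-simplices (6): A, B, D, E, F, G
  1-simplices (10): AB, AD, AF, AG, BE, DE, DG, EF, EG, FG
  2-simplices (4): ADG, AFG, DEG, EFG

Hence C_0 ≅ Z^6, C_1 ≅ Z^10, C_2 ≅ Z^4.

∂_1: C_1 → C_0 is given by ∂[p,q] = [q] − [p].
The resulting 6×10 matrix has rank 5, and its Smith normal form has invariant factors (1,1,1,1,1).

Boundary ∂_2: C_2 → C_1 acts by ∂[p,q,r] = [q,r] − [p,r] + [p,q]. For instance
  ∂AFG = FG − AG + AF,
  ∂EFG = FG − EG + EF.
The 10×4 boundary matrix has rank 4 and Smith normal form diag(1,1,1,1).

Reading off H_k = ker ∂_k / im ∂_{k+1}:

  H_0: rank C_0 − rank ∂_1 = 6 − 5 = 1, and the invariant factors of ∂_1 are all 1, so H_0 ≅ Z.

H_0 = Z.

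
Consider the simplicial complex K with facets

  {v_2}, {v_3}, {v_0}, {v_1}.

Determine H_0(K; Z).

H_0 ≅ Z^4.

We work with the vertex ordering v_0 < v_1 < v_2 < v_3. The simplices of K, each written with vertices in increasing order, are:

  0-simplices (4): [v_0], [v_1], [v_2], [v_3]

giving chain groups C_0 ≅ Z^4.

Now H_k = ker ∂_k / im ∂_{k+1}, so:

  H_0: rank C_0 − rank ∂_1 = 4 − 0 = 4, and there is no ∂_1, so H_0 = Z^4.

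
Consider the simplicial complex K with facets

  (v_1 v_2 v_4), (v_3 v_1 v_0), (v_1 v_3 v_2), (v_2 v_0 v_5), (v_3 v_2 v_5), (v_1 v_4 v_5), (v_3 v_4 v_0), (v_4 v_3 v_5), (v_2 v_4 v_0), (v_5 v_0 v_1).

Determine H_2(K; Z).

K has 6 vertices, 15 edges, 10 triangles.
rank ∂_2 = 10, rank ∂_3 = 0 ⇒ b_2 = 10 − 10 − 0 = 0. So H_2 = 0.

H_2 = 0.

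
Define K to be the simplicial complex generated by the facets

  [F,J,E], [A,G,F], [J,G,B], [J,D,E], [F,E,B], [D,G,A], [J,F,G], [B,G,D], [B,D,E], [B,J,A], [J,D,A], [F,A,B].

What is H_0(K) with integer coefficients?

Take the total order A < B < D < E < F < G < J on the vertex set. Then K (dimension 2) consists of the simplices:

  0-simplices (7): A, B, D, E, F, G, J
  1-simplices (18): AB, AD, AF, AG, AJ, BD, BE, BF, BG, BJ, DE, DG, DJ, EF, EJ, FG, FJ, GJ
  2-simplices (12): ABF, ABJ, ADG, ADJ, AFG, BDE, BDG, BEF, BGJ, DEJ, EFJ, FGJ

so the chain groups are C_0 ≅ Z^7, C_1 ≅ Z^18, C_2 ≅ Z^12.

∂_1: C_1 → C_0 maps an edge to its endpoints' difference, ∂[p,q] = q − p.
This gives a 7×18 integer matrix of rank 6; reducing to Smith normal form yields diagonal entries (1,1,1,1,1,1).

Boundary ∂_2: C_2 → C_1 acts by ∂[p,q,r] = [q,r] − [p,r] + [p,q]. For instance
  ∂ADJ = DJ − AJ + AD,
  ∂ABJ = BJ − AJ + AB.
As a 18×12 matrix over Z this has rank 12, with invariant factors (1,1,1,1,1,1,1,1,1,1,1,2).

From H_k ≅ ker(∂_k) / im(∂_{k+1}) we obtain:

  H_0: rank C_0 − rank ∂_1 = 7 − 6 = 1, and the invariant factors of ∂_1 are all 1, so H_0 = Z.

H_0 ≅ Z.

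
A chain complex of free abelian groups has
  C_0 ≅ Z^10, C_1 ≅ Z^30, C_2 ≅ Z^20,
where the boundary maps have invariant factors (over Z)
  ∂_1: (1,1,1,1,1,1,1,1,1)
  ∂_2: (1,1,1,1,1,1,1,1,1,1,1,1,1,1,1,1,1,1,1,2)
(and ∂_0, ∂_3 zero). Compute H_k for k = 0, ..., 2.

H_0 ≅ Z,  H_1 ≅ Z ⊕ Z/2Z,  H_2 = 0.

H_0: b_0 = 10 − 0 − 9 = 1; torsion from ∂_1 factors > 1: none. So H_0 ≅ Z.
H_1: b_1 = 30 − 9 − 20 = 1; torsion from ∂_2 factors > 1: [2]. So H_1 ≅ Z ⊕ Z/2Z.
H_2: b_2 = 20 − 20 − 0 = 0; torsion from ∂_3 factors > 1: none. So H_2 ≅ 0.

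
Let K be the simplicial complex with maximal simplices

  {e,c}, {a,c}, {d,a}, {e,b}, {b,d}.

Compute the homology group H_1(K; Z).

Take the total order a < b < c < d < e on the vertex set. Then K (dimension 1) consists of the simplices:

  0-simplices (5): a, b, c, d, e
  1-simplices (5): ac, ad, bd, be, ce

so the chain groups are C_0 ≅ Z^5, C_1 ≅ Z^5.

∂_1: C_1 → C_0 sends each edge [p,q] (with p < q) to q − p. For instance
  ∂bd = d − b.
The 5×5 boundary matrix has rank 4 and Smith normal form diag(1,1,1,1).

From H_k ≅ ker(∂_k) / im(∂_{k+1}) we obtain:

  H_1: rank ker ∂_1 − rank ∂_2 = (5 − 4) − 0 = 1, and there is no ∂_2, so H_1 = Z.

H_1 = Z.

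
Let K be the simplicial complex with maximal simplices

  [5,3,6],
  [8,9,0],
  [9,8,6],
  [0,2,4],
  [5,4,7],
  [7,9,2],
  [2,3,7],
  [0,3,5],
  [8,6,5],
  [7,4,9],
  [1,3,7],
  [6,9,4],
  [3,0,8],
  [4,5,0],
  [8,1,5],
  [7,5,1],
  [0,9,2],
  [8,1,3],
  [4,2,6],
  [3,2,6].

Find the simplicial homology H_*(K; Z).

H_0 ≅ Z,  H_1 ≅ Z ⊕ Z_2,  H_2 = 0.

We work with the vertex ordering 0 < 1 < 2 < 3 < 4 < 5 < 6 < 7 < 8 < 9. The simplices of K, each written with vertices in increasing order, are:

  0-simplices (10): [0], [1], [2], [3], [4], [5], [6], [7], [8], [9]
  1-simplices (30): (30 of them)
  2-simplices (20): (20 of them)

so the chain groups are C_0 ≅ Z^10, C_1 ≅ Z^30, C_2 ≅ Z^20.

∂_1: C_1 → C_0 sends each edge [p,q] (with p < q) to q − p.
This gives a 10×30 integer matrix of rank 9; reducing to Smith normal form yields diagonal entries (1,1,1,1,1,1,1,1,1).

Boundary ∂_2: C_2 → C_1 acts by ∂[p,q,r] = [q,r] − [p,r] + [p,q]. For instance
  ∂[0,4,5] = [4,5] − [0,5] + [0,4],
  ∂[0,3,5] = [3,5] − [0,5] + [0,3].
The 30×20 boundary matrix has rank 20 and Smith normal form diag(1,1,1,1,1,1,1,1,1,1,1,1,1,1,1,1,1,1,1,2).

Reading off H_k = ker ∂_k / im ∂_{k+1}:

  H_0: rank C_0 − rank ∂_1 = 10 − 9 = 1, and the invariant factors of ∂_1 are all 1, so H_0 ≅ Z.
  H_1: rank ker ∂_1 − rank ∂_2 = (30 − 9) − 20 = 1, and ∂_2 has invariant factor 2 > 1, so H_1 ≅ Z ⊕ Z_2.
  H_2: rank ker ∂_2 − rank ∂_3 = (20 − 20) − 0 = 0, and there is no ∂_3, so H_2 ≅ 0.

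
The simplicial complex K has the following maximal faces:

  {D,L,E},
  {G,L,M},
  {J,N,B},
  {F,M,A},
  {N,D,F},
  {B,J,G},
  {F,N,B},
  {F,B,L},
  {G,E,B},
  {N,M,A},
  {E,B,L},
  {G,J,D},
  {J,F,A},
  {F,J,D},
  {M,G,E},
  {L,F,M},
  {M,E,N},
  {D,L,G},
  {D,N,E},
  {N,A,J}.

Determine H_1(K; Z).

H_1 ≅ Z ⊕ Z/2.

We work with the vertex ordering A < B < D < E < F < G < J < L < M < N. The simplices of K, each written with vertices in increasing order, are:

  0-simplices (10): A, B, D, E, F, G, J, L, M, N
  1-simplices (30): AF, AJ, AM, AN, BE, BF, BG, BJ, BL, BN, DE, DF, DG, DJ, DL, DN, EG, EL, EM, EN, FJ, FL, FM, FN, GJ, GL, GM, JN, LM, MN
  2-simplices (20): AFJ, AFM, AJN, AMN, BEG, BEL, BFL, BFN, BGJ, BJN, DEL, DEN, DFJ, DFN, DGJ, DGL, EGM, EMN, FLM, GLM

Hence C_0 ≅ Z^10, C_1 ≅ Z^30, C_2 ≅ Z^20.

∂_1: C_1 → C_0 is given by ∂[p,q] = [q] − [p]. For instance
  ∂FL = L − F.
This gives a 10×30 integer matrix of rank 9; reducing to Smith normal form yields diagonal entries (1,1,1,1,1,1,1,1,1).

The boundary map ∂_2: C_2 → C_1 maps a triangle to the signed sum of its edges. For instance
  ∂DFN = FN − DN + DF,
  ∂DFJ = FJ − DJ + DF.
The 30×20 boundary matrix has rank 20 and Smith normal form diag(1,1,1,1,1,1,1,1,1,1,1,1,1,1,1,1,1,1,1,2).

Now H_k = ker ∂_k / im ∂_{k+1}, so:

  H_1: rank ker ∂_1 − rank ∂_2 = (30 − 9) − 20 = 1, and ∂_2 has invariant factor 2 > 1, so H_1 = Z ⊕ Z/2.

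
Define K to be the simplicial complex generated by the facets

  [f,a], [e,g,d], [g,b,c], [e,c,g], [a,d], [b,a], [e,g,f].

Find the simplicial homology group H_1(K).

H_1 ≅ Z^2.

We work with the vertex ordering a < b < c < d < e < f < g. The simplices of K, each written with vertices in increasing order, are:

  0-simplices (7): a, b, c, d, e, f, g
  1-simplices (12): ab, ad, af, bc, bg, ce, cg, de, dg, ef, eg, fg
  2-simplices (4): bcg, ceg, deg, efg

giving chain groups C_0 ≅ Z^7, C_1 ≅ Z^12, C_2 ≅ Z^4.

The boundary map ∂_1: C_1 → C_0 is given by ∂[p,q] = [q] − [p]. For instance
  ∂af = f − a.
This gives a 7×12 integer matrix of rank 6; reducing to Smith normal form yields diagonal entries (1,1,1,1,1,1).

The boundary map ∂_2: C_2 → C_1 maps a triangle to the signed sum of its edges. For instance
  ∂deg = eg − dg + de,
  ∂ceg = eg − cg + ce.
The resulting 12×4 matrix has rank 4, and its Smith normal form has invariant factors (1,1,1,1).

Reading off H_k = ker ∂_k / im ∂_{k+1}:

  H_1: rank ker ∂_1 − rank ∂_2 = (12 − 6) − 4 = 2, and the invariant factors of ∂_2 are all 1, so H_1 ≅ Z^2.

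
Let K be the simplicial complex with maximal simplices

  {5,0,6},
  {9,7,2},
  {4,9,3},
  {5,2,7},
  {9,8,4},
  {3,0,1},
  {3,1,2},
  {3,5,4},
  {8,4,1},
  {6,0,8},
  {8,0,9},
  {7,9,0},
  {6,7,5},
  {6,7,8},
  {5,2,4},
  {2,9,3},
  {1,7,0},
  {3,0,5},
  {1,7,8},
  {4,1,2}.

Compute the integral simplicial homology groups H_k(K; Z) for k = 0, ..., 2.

H_0 = Z,  H_1 = Z ⊕ Z_2,  H_2 = 0.

K has 10 vertices, 30 edges, 20 triangles.
rank ∂_0 = 0, rank ∂_1 = 9 ⇒ b_0 = 10 − 0 − 9 = 1; all invariant factors of ∂_1 are 1 so no torsion. So H_0 ≅ Z.
rank ∂_1 = 9, rank ∂_2 = 20 ⇒ b_1 = 30 − 9 − 20 = 1; ∂_2 has invariant factor(s) [2] giving torsion. So H_1 ≅ Z ⊕ Z_2.
rank ∂_2 = 20, rank ∂_3 = 0 ⇒ b_2 = 20 − 20 − 0 = 0. So H_2 ≅ 0.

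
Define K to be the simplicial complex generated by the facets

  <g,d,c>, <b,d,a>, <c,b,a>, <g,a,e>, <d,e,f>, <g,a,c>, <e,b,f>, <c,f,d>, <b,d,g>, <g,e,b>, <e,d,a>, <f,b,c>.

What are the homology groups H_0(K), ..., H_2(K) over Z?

H_0 ≅ Z,  H_1 ≅ Z/2,  H_2 = 0.

Take the total order a < b < c < d < e < f < g on the vertex set. Then K (dimension 2) consists of the simplices:

  0-simplices (7): a, b, c, d, e, f, g
  1-simplices (18): ab, ac, ad, ae, ag, bc, bd, be, bf, bg, cd, cf, cg, de, df, dg, ef, eg
  2-simplices (12): abc, abd, acg, ade, aeg, bcf, bdg, bef, beg, cdf, cdg, def

Hence C_0 ≅ Z^7, C_1 ≅ Z^18, C_2 ≅ Z^12.

Boundary ∂_1: C_1 → C_0 maps an edge to its endpoints' difference, ∂[p,q] = q − p. For instance
  ∂bc = c − b.
The resulting 7×18 matrix has rank 6, and its Smith normal form has invariant factors (1,1,1,1,1,1).

∂_2: C_2 → C_1 sends each 2-simplex [p,q,r] to [q,r] − [p,r] + [p,q]. For instance
  ∂abc = bc − ac + ab,
  ∂bcf = cf − bf + bc.
This gives a 18×12 integer matrix of rank 12; reducing to Smith normal form yields diagonal entries (1,1,1,1,1,1,1,1,1,1,1,2).

Computing H_k = (kernel of ∂_k) / (image of ∂_{k+1}):

  H_0: rank C_0 − rank ∂_1 = 7 − 6 = 1, and the invariant factors of ∂_1 are all 1, so H_0 ≅ Z.
  H_1: rank ker ∂_1 − rank ∂_2 = (18 − 6) − 12 = 0, and ∂_2 has invariant factor 2 > 1, so H_1 ≅ Z/2.
  H_2: rank ker ∂_2 − rank ∂_3 = (12 − 12) − 0 = 0, and there is no ∂_3, so H_2 ≅ 0.

As a check, the Euler characteristic is 7 − 18 + 12 = 1, which agrees with 1 − 0 + 0 = 1.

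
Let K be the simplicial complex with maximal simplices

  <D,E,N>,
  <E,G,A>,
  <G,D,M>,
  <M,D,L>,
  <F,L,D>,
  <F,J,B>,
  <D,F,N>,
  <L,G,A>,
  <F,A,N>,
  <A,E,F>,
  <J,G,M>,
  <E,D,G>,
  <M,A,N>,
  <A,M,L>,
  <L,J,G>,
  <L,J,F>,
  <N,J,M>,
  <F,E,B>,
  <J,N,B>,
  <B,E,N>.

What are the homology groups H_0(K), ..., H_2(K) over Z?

H_0 ≅ Z,  H_1 ≅ Z × Z/2,  H_2 = 0.

Take the total order A < B < D < E < F < G < J < L < M < N on the vertex set. Then K (dimension 2) consists of the simplices:

  0-simplices (10): A, B, D, E, F, G, J, L, M, N
  1-simplices (30): AE, AF, AG, AL, AM, AN, BE, BF, BJ, BN, DE, DF, DG, DL, DM, DN, EF, EG, EN, FJ, FL, FN, GJ, GL, GM, JL, JM, JN, LM, MN
  2-simplices (20): AEF, AEG, AFN, AGL, ALM, AMN, BEF, BEN, BFJ, BJN, DEG, DEN, DFL, DFN, DGM, DLM, FJL, GJL, GJM, JMN

so the chain groups are C_0 ≅ Z^10, C_1 ≅ Z^30, C_2 ≅ Z^20.

The boundary map ∂_1: C_1 → C_0 sends each edge [p,q] (with p < q) to q − p.
This gives a 10×30 integer matrix of rank 9; reducing to Smith normal form yields diagonal entries (1,1,1,1,1,1,1,1,1).

The boundary map ∂_2: C_2 → C_1 sends each 2-simplex [p,q,r] to [q,r] − [p,r] + [p,q]. For instance
  ∂DEG = EG − DG + DE,
  ∂DFL = FL − DL + DF.
The resulting 30×20 matrix has rank 20, and its Smith normal form has invariant factors (1,1,1,1,1,1,1,1,1,1,1,1,1,1,1,1,1,1,1,2).

Computing H_k = (kernel of ∂_k) / (image of ∂_{k+1}):

  H_0: rank C_0 − rank ∂_1 = 10 − 9 = 1, and the invariant factors of ∂_1 are all 1, so H_0 = Z.
  H_1: rank ker ∂_1 − rank ∂_2 = (30 − 9) − 20 = 1, and ∂_2 has invariant factor 2 > 1, so H_1 = Z × Z/2.
  H_2: rank ker ∂_2 − rank ∂_3 = (20 − 20) − 0 = 0, and there is no ∂_3, so H_2 = 0.

As a check, the Euler characteristic is 10 − 30 + 20 = 0, which agrees with 1 − 1 + 0 = 0.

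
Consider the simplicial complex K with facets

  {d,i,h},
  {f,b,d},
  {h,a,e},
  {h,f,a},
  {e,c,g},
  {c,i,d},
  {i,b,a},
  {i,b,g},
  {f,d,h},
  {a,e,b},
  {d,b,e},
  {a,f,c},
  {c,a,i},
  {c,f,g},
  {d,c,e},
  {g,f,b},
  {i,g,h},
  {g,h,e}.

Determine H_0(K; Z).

Order the vertices as a < b < c < d < e < f < g < h < i. Listing each simplex with vertices in this order, K has dimension 2 with simplices:

  0-simplices (9): a, b, c, d, e, f, g, h, i
  1-simplices (27): ab, ac, ae, af, ah, ai, bd, be, bf, bg, bi, cd, ce, cf, cg, ci, de, df, dh, di, eg, eh, fg, fh, gh, gi, hi
  2-simplices (18): abe, abi, acf, aci, aeh, afh, bde, bdf, bfg, bgi, cde, cdi, ceg, cfg, dfh, dhi, egh, ghi

Hence C_0 ≅ Z^9, C_1 ≅ Z^27, C_2 ≅ Z^18.

∂_1: C_1 → C_0 maps an edge to its endpoints' difference, ∂[p,q] = q − p. For instance
  ∂ai = i − a.
As a 9×27 matrix over Z this has rank 8, with invariant factors (1,1,1,1,1,1,1,1).

The boundary map ∂_2: C_2 → C_1 sends each 2-simplex [p,q,r] to [q,r] − [p,r] + [p,q]. For instance
  ∂ceg = eg − cg + ce,
  ∂bdf = df − bf + bd.
The 27×18 boundary matrix has rank 17 and Smith normal form diag(1,1,1,1,1,1,1,1,1,1,1,1,1,1,1,1,1).

From H_k ≅ ker(∂_k) / im(∂_{k+1}) we obtain:

  H_0: rank C_0 − rank ∂_1 = 9 − 8 = 1, and the invariant factors of ∂_1 are all 1, so H_0 ≅ Z.

(K is a triangulation of the torus T^2.)

H_0 ≅ Z.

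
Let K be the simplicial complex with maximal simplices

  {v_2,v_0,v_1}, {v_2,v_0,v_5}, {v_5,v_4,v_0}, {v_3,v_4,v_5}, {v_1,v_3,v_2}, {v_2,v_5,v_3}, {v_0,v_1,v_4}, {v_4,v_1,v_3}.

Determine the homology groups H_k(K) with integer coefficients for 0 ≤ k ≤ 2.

H_0 = Z,  H_1 = 0,  H_2 = Z.

Take the total order v_0 < v_1 < v_2 < v_3 < v_4 < v_5 on the vertex set. Then K (dimension 2) consists of the simplices:

  0-simplices (6): [v_0], [v_1], [v_2], [v_3], [v_4], [v_5]
  1-simplices (12): [v_0,v_1], [v_0,v_2], [v_0,v_4], [v_0,v_5], [v_1,v_2], [v_1,v_3], [v_1,v_4], [v_2,v_3], [v_2,v_5], [v_3,v_4], [v_3,v_5], [v_4,v_5]
  2-simplices (8): [v_0,v_1,v_2], [v_0,v_1,v_4], [v_0,v_2,v_5], [v_0,v_4,v_5], [v_1,v_2,v_3], [v_1,v_3,v_4], [v_2,v_3,v_5], [v_3,v_4,v_5]

Hence C_0 ≅ Z^6, C_1 ≅ Z^12, C_2 ≅ Z^8.

Boundary ∂_1: C_1 → C_0 sends each edge [p,q] (with p < q) to q − p.
As a 6×12 matrix over Z this has rank 5, with invariant factors (1,1,1,1,1).

Boundary ∂_2: C_2 → C_1 acts by ∂[p,q,r] = [q,r] − [p,r] + [p,q]. For instance
  ∂[v_1,v_2,v_3] = [v_2,v_3] − [v_1,v_3] + [v_1,v_2],
  ∂[v_0,v_1,v_2] = [v_1,v_2] − [v_0,v_2] + [v_0,v_1].
This gives a 12×8 integer matrix of rank 7; reducing to Smith normal form yields diagonal entries (1,1,1,1,1,1,1).

From H_k ≅ ker(∂_k) / im(∂_{k+1}) we obtain:

  H_0: rank C_0 − rank ∂_1 = 6 − 5 = 1, and the invariant factors of ∂_1 are all 1, so H_0 = Z.
  H_1: rank ker ∂_1 − rank ∂_2 = (12 − 5) − 7 = 0, and the invariant factors of ∂_2 are all 1, so H_1 = 0.
  H_2: rank ker ∂_2 − rank ∂_3 = (8 − 7) − 0 = 1, and there is no ∂_3, so H_2 = Z.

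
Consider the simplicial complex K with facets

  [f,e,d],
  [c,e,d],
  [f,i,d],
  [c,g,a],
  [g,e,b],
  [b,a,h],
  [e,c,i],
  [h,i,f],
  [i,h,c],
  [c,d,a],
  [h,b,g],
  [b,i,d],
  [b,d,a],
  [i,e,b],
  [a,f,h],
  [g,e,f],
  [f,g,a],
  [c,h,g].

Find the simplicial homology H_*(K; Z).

K has 9 vertices, 27 edges, 18 triangles.
rank ∂_0 = 0, rank ∂_1 = 8 ⇒ b_0 = 9 − 0 − 8 = 1; all invariant factors of ∂_1 are 1 so no torsion. So H_0 = Z.
rank ∂_1 = 8, rank ∂_2 = 18 ⇒ b_1 = 27 − 8 − 18 = 1; ∂_2 has invariant factor(s) [2] giving torsion. So H_1 = Z ⊕ Z/2Z.
rank ∂_2 = 18, rank ∂_3 = 0 ⇒ b_2 = 18 − 18 − 0 = 0. So H_2 = 0.

H_0 = Z,  H_1 = Z ⊕ Z/2Z,  H_2 = 0.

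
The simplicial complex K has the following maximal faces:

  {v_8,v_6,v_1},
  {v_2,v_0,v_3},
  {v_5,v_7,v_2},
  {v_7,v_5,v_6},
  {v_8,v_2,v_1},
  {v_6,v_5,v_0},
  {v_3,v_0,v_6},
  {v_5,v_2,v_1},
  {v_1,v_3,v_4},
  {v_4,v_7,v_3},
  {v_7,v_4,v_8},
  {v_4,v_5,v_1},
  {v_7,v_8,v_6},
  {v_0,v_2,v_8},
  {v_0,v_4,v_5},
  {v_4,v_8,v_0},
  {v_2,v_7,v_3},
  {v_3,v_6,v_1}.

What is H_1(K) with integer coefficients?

Take the total order v_0 < v_1 < v_2 < v_3 < v_4 < v_5 < v_6 < v_7 < v_8 on the vertex set. Then K (dimension 2) consists of the simplices:

  0-simplices (9): [v_0], [v_1], [v_2], [v_3], [v_4], [v_5], [v_6], [v_7], [v_8]
  1-simplices (27): (27 of them)
  2-simplices (18): (18 of them)

giving chain groups C_0 ≅ Z^9, C_1 ≅ Z^27, C_2 ≅ Z^18.

The boundary map ∂_1: C_1 → C_0 maps an edge to its endpoints' difference, ∂[p,q] = q − p. For instance
  ∂[v_2,v_3] = [v_3] − [v_2].
The resulting 9×27 matrix has rank 8, and its Smith normal form has invariant factors (1,1,1,1,1,1,1,1).

∂_2: C_2 → C_1 acts by ∂[p,q,r] = [q,r] − [p,r] + [p,q]. For instance
  ∂[v_3,v_4,v_7] = [v_4,v_7] − [v_3,v_7] + [v_3,v_4],
  ∂[v_2,v_3,v_7] = [v_3,v_7] − [v_2,v_7] + [v_2,v_3].
This gives a 27×18 integer matrix of rank 17; reducing to Smith normal form yields diagonal entries (1,1,1,1,1,1,1,1,1,1,1,1,1,1,1,1,1).

Reading off H_k = ker ∂_k / im ∂_{k+1}:

  H_1: rank ker ∂_1 − rank ∂_2 = (27 − 8) − 17 = 2, and the invariant factors of ∂_2 are all 1, so H_1 = Z^2.

H_1 = Z^2.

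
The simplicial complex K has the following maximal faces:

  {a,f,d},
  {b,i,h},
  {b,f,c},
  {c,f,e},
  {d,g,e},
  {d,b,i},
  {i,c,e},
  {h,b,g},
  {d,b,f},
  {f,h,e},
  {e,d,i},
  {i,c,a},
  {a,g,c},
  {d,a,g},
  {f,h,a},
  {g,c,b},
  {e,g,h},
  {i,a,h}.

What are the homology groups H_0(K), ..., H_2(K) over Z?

Fix the vertex order a < b < c < d < e < f < g < h < i and write every simplex with vertices in increasing order. Then dim K = 2 and the simplices of K are:

  0-simplices (9): a, b, c, d, e, f, g, h, i
  1-simplices (27): ac, ad, af, ag, ah, ai, bc, bd, bf, bg, bh, bi, ce, cf, cg, ci, de, df, dg, di, ef, eg, eh, ei, fh, gh, hi
  2-simplices (18): acg, aci, adf, adg, afh, ahi, bcf, bcg, bdf, bdi, bgh, bhi, cef, cei, deg, dei, efh, egh

giving chain groups C_0 ≅ Z^9, C_1 ≅ Z^27, C_2 ≅ Z^18.

The boundary map ∂_1: C_1 → C_0 maps an edge to its endpoints' difference, ∂[p,q] = q − p. For instance
  ∂bg = g − b.
As a 9×27 matrix over Z this has rank 8, with invariant factors (1,1,1,1,1,1,1,1).

Boundary ∂_2: C_2 → C_1 sends each 2-simplex [p,q,r] to [q,r] − [p,r] + [p,q]. For instance
  ∂cei = ei − ci + ce,
  ∂ahi = hi − ai + ah.
The resulting 27×18 matrix has rank 17, and its Smith normal form has invariant factors (1,1,1,1,1,1,1,1,1,1,1,1,1,1,1,1,1).

Now H_k = ker ∂_k / im ∂_{k+1}, so:

  H_0: rank C_0 − rank ∂_1 = 9 − 8 = 1, and the invariant factors of ∂_1 are all 1, so H_0 ≅ Z.
  H_1: rank ker ∂_1 − rank ∂_2 = (27 − 8) − 17 = 2, and the invariant factors of ∂_2 are all 1, so H_1 ≅ Z^2.
  H_2: rank ker ∂_2 − rank ∂_3 = (18 − 17) − 0 = 1, and there is no ∂_3, so H_2 ≅ Z.

(K is a triangulation of the torus T^2.)

H_0 = Z,  H_1 = Z^2,  H_2 = Z.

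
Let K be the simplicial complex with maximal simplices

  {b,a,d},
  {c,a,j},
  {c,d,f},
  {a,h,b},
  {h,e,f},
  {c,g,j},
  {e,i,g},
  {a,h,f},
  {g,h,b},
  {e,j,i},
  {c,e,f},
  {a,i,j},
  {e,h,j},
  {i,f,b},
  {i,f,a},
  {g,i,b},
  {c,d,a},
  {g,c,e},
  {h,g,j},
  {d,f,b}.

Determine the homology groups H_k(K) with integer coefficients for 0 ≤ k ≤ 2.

H_0 ≅ Z,  H_1 ≅ Z ⊕ Z/2Z,  H_2 = 0.

Fix the vertex order a < b < c < d < e < f < g < h < i < j and write every simplex with vertices in increasing order. Then dim K = 2 and the simplices of K are:

  0-simplices (10): a, b, c, d, e, f, g, h, i, j
  1-simplices (30): ab, ac, ad, af, ah, ai, aj, bd, bf, bg, bh, bi, cd, ce, cf, cg, cj, df, ef, eg, eh, ei, ej, fh, fi, gh, gi, gj, hj, ij
  2-simplices (20): abd, abh, acd, acj, afh, afi, aij, bdf, bfi, bgh, bgi, cdf, cef, ceg, cgj, efh, egi, ehj, eij, ghj

Hence C_0 ≅ Z^10, C_1 ≅ Z^30, C_2 ≅ Z^20.

Boundary ∂_1: C_1 → C_0 is given by ∂[p,q] = [q] − [p].
The resulting 10×30 matrix has rank 9, and its Smith normal form has invariant factors (1,1,1,1,1,1,1,1,1).

Boundary ∂_2: C_2 → C_1 maps a triangle to the signed sum of its edges. For instance
  ∂efh = fh − eh + ef,
  ∂bdf = df − bf + bd.
The 30×20 boundary matrix has rank 20 and Smith normal form diag(1,1,1,1,1,1,1,1,1,1,1,1,1,1,1,1,1,1,1,2).

Computing H_k = (kernel of ∂_k) / (image of ∂_{k+1}):

  H_0: rank C_0 − rank ∂_1 = 10 − 9 = 1, and the invariant factors of ∂_1 are all 1, so H_0 = Z.
  H_1: rank ker ∂_1 − rank ∂_2 = (30 − 9) − 20 = 1, and ∂_2 has invariant factor 2 > 1, so H_1 = Z ⊕ Z/2Z.
  H_2: rank ker ∂_2 − rank ∂_3 = (20 − 20) − 0 = 0, and there is no ∂_3, so H_2 = 0.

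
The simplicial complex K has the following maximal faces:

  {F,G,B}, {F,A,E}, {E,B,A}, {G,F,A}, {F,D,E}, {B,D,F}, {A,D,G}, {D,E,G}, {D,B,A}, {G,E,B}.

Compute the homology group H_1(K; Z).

H_1 = Z/2.

Fix the vertex order A < B < D < E < F < G and write every simplex with vertices in increasing order. Then dim K = 2 and the simplices of K are:

  0-simplices (6): A, B, D, E, F, G
  1-simplices (15): AB, AD, AE, AF, AG, BD, BE, BF, BG, DE, DF, DG, EF, EG, FG
  2-simplices (10): ABD, ABE, ADG, AEF, AFG, BDF, BEG, BFG, DEF, DEG

so the chain groups are C_0 ≅ Z^6, C_1 ≅ Z^15, C_2 ≅ Z^10.

∂_1: C_1 → C_0 maps an edge to its endpoints' difference, ∂[p,q] = q − p.
This gives a 6×15 integer matrix of rank 5; reducing to Smith normal form yields diagonal entries (1,1,1,1,1).

The boundary map ∂_2: C_2 → C_1 acts by ∂[p,q,r] = [q,r] − [p,r] + [p,q]. For instance
  ∂BFG = FG − BG + BF,
  ∂ABD = BD − AD + AB.
The resulting 15×10 matrix has rank 10, and its Smith normal form has invariant factors (1,1,1,1,1,1,1,1,1,2).

Reading off H_k = ker ∂_k / im ∂_{k+1}:

  H_1: rank ker ∂_1 − rank ∂_2 = (15 − 5) − 10 = 0, and ∂_2 has invariant factor 2 > 1, so H_1 ≅ Z/2.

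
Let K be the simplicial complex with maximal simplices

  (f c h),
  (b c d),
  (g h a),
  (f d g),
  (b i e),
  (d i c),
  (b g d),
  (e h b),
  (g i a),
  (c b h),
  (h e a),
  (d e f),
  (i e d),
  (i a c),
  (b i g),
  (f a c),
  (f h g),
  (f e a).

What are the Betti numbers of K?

K has 9 vertices, 27 edges, 18 triangles.
rank ∂_0 = 0, rank ∂_1 = 8 ⇒ b_0 = 9 − 0 − 8 = 1; all invariant factors of ∂_1 are 1 so no torsion. So H_0 ≅ Z.
rank ∂_1 = 8, rank ∂_2 = 18 ⇒ b_1 = 27 − 8 − 18 = 1; ∂_2 has invariant factor(s) [2] giving torsion. So H_1 ≅ Z ⊕ Z/2.
rank ∂_2 = 18, rank ∂_3 = 0 ⇒ b_2 = 18 − 18 − 0 = 0. So H_2 ≅ 0.

b_0 = 1, b_1 = 1, b_2 = 0.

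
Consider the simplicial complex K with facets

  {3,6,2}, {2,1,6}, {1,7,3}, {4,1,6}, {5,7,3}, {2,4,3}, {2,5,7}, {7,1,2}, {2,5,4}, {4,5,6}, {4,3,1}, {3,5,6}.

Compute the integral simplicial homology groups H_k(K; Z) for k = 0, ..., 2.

Take the total order 1 < 2 < 3 < 4 < 5 < 6 < 7 on the vertex set. Then K (dimension 2) consists of the simplices:

  0-simplices (7): [1], [2], [3], [4], [5], [6], [7]
  1-simplices (18): [1,2], [1,3], [1,4], [1,6], [1,7], [2,3], [2,4], [2,5], [2,6], [2,7], [3,4], [3,5], [3,6], [3,7], [4,5], [4,6], [5,6], [5,7]
  2-simplices (12): [1,2,6], [1,2,7], [1,3,4], [1,3,7], [1,4,6], [2,3,4], [2,3,6], [2,4,5], [2,5,7], [3,5,6], [3,5,7], [4,5,6]

Hence C_0 ≅ Z^7, C_1 ≅ Z^18, C_2 ≅ Z^12.

Boundary ∂_1: C_1 → C_0 is given by ∂[p,q] = [q] − [p]. For instance
  ∂[2,4] = [4] − [2].
The 7×18 boundary matrix has rank 6 and Smith normal form diag(1,1,1,1,1,1).

The boundary map ∂_2: C_2 → C_1 maps a triangle to the signed sum of its edges. For instance
  ∂[2,4,5] = [4,5] − [2,5] + [2,4],
  ∂[1,3,7] = [3,7] − [1,7] + [1,3].
The 18×12 boundary matrix has rank 12 and Smith normal form diag(1,1,1,1,1,1,1,1,1,1,1,2).

Reading off H_k = ker ∂_k / im ∂_{k+1}:

  H_0: rank C_0 − rank ∂_1 = 7 − 6 = 1, and the invariant factors of ∂_1 are all 1, so H_0 ≅ Z.
  H_1: rank ker ∂_1 − rank ∂_2 = (18 − 6) − 12 = 0, and ∂_2 has invariant factor 2 > 1, so H_1 ≅ Z/2.
  H_2: rank ker ∂_2 − rank ∂_3 = (12 − 12) − 0 = 0, and there is no ∂_3, so H_2 ≅ 0.

(K is a triangulation of the real projective plane RP^2.)

H_0 ≅ Z,  H_1 ≅ Z/2,  H_2 = 0.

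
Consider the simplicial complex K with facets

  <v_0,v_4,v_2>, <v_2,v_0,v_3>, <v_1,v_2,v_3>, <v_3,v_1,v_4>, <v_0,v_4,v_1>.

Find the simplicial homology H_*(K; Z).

Take the total order v_0 < v_1 < v_2 < v_3 < v_4 on the vertex set. Then K (dimension 2) consists of the simplices:

  0-simplices (5): [v_0], [v_1], [v_2], [v_3], [v_4]
  1-simplices (10): [v_0,v_1], [v_0,v_2], [v_0,v_3], [v_0,v_4], [v_1,v_2], [v_1,v_3], [v_1,v_4], [v_2,v_3], [v_2,v_4], [v_3,v_4]
  2-simplices (5): [v_0,v_1,v_4], [v_0,v_2,v_3], [v_0,v_2,v_4], [v_1,v_2,v_3], [v_1,v_3,v_4]

so the chain groups are C_0 ≅ Z^5, C_1 ≅ Z^10, C_2 ≅ Z^5.

The boundary map ∂_1: C_1 → C_0 is given by ∂[p,q] = [q] − [p]. For instance
  ∂[v_1,v_2] = [v_2] − [v_1].
The resulting 5×10 matrix has rank 4, and its Smith normal form has invariant factors (1,1,1,1).

The boundary map ∂_2: C_2 → C_1 acts by ∂[p,q,r] = [q,r] − [p,r] + [p,q]. For instance
  ∂[v_1,v_2,v_3] = [v_2,v_3] − [v_1,v_3] + [v_1,v_2],
  ∂[v_0,v_1,v_4] = [v_1,v_4] − [v_0,v_4] + [v_0,v_1].
The resulting 10×5 matrix has rank 5, and its Smith normal form has invariant factors (1,1,1,1,1).

Computing H_k = (kernel of ∂_k) / (image of ∂_{k+1}):

  H_0: rank C_0 − rank ∂_1 = 5 − 4 = 1, and the invariant factors of ∂_1 are all 1, so H_0 ≅ Z.
  H_1: rank ker ∂_1 − rank ∂_2 = (10 − 4) − 5 = 1, and the invariant factors of ∂_2 are all 1, so H_1 ≅ Z.
  H_2: rank ker ∂_2 − rank ∂_3 = (5 − 5) − 0 = 0, and there is no ∂_3, so H_2 ≅ 0.

(K is a triangulation of the Möbius band.)

H_0 = Z,  H_1 = Z,  H_2 = 0.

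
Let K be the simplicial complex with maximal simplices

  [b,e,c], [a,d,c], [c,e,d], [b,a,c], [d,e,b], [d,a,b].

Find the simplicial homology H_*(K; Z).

H_0 ≅ Z,  H_1 = 0,  H_2 ≅ Z.

We work with the vertex ordering a < b < c < d < e. The simplices of K, each written with vertices in increasing order, are:

  0-simplices (5): a, b, c, d, e
  1-simplices (9): ab, ac, ad, bc, bd, be, cd, ce, de
  2-simplices (6): abc, abd, acd, bce, bde, cde

so the chain groups are C_0 ≅ Z^5, C_1 ≅ Z^9, C_2 ≅ Z^6.

Boundary ∂_1: C_1 → C_0 maps an edge to its endpoints' difference, ∂[p,q] = q − p. For instance
  ∂ab = b − a.
The 5×9 boundary matrix has rank 4 and Smith normal form diag(1,1,1,1).

The boundary map ∂_2: C_2 → C_1 maps a triangle to the signed sum of its edges. For instance
  ∂bce = ce − be + bc,
  ∂bde = de − be + bd.
The resulting 9×6 matrix has rank 5, and its Smith normal form has invariant factors (1,1,1,1,1).

From H_k ≅ ker(∂_k) / im(∂_{k+1}) we obtain:

  H_0: rank C_0 − rank ∂_1 = 5 − 4 = 1, and the invariant factors of ∂_1 are all 1, so H_0 = Z.
  H_1: rank ker ∂_1 − rank ∂_2 = (9 − 4) − 5 = 0, and the invariant factors of ∂_2 are all 1, so H_1 = 0.
  H_2: rank ker ∂_2 − rank ∂_3 = (6 − 5) − 0 = 1, and there is no ∂_3, so H_2 = Z.

As a check, the Euler characteristic is 5 − 9 + 6 = 2, which agrees with 1 − 0 + 1 = 2.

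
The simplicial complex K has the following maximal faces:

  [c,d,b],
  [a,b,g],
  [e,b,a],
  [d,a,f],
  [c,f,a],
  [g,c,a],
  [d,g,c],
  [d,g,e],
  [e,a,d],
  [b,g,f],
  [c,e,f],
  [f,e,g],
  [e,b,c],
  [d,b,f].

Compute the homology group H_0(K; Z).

Order the vertices as a < b < c < d < e < f < g. Listing each simplex with vertices in this order, K has dimension 2 with simplices:

  0-simplices (7): a, b, c, d, e, f, g
  1-simplices (21): ab, ac, ad, ae, af, ag, bc, bd, be, bf, bg, cd, ce, cf, cg, de, df, dg, ef, eg, fg
  2-simplices (14): abe, abg, acf, acg, ade, adf, bcd, bce, bdf, bfg, cdg, cef, deg, efg

so the chain groups are C_0 ≅ Z^7, C_1 ≅ Z^21, C_2 ≅ Z^14.

∂_1: C_1 → C_0 maps an edge to its endpoints' difference, ∂[p,q] = q − p. For instance
  ∂bf = f − b.
As a 7×21 matrix over Z this has rank 6, with invariant factors (1,1,1,1,1,1).

∂_2: C_2 → C_1 sends each 2-simplex [p,q,r] to [q,r] − [p,r] + [p,q]. For instance
  ∂abg = bg − ag + ab,
  ∂cdg = dg − cg + cd.
This gives a 21×14 integer matrix of rank 13; reducing to Smith normal form yields diagonal entries (1,1,1,1,1,1,1,1,1,1,1,1,1).

Now H_k = ker ∂_k / im ∂_{k+1}, so:

  H_0: rank C_0 − rank ∂_1 = 7 − 6 = 1, and the invariant factors of ∂_1 are all 1, so H_0 ≅ Z.

(K is a triangulation of the torus T^2.)

H_0 = Z.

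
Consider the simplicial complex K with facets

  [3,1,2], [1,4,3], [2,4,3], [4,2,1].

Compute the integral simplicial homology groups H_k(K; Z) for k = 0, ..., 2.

Take the total order 1 < 2 < 3 < 4 on the vertex set. Then K (dimension 2) consists of the simplices:

  0-simplices (4): [1], [2], [3], [4]
  1-simplices (6): [1,2], [1,3], [1,4], [2,3], [2,4], [3,4]
  2-simplices (4): [1,2,3], [1,2,4], [1,3,4], [2,3,4]

so the chain groups are C_0 ≅ Z^4, C_1 ≅ Z^6, C_2 ≅ Z^4.

The boundary map ∂_1: C_1 → C_0 is given by ∂[p,q] = [q] − [p].
The resulting 4×6 matrix has rank 3, and its Smith normal form has invariant factors (1,1,1).

Boundary ∂_2: C_2 → C_1 maps a triangle to the signed sum of its edges. For instance
  ∂[1,2,4] = [2,4] − [1,4] + [1,2],
  ∂[1,3,4] = [3,4] − [1,4] + [1,3].
This gives a 6×4 integer matrix of rank 3; reducing to Smith normal form yields diagonal entries (1,1,1).

From H_k ≅ ker(∂_k) / im(∂_{k+1}) we obtain:

  H_0: rank C_0 − rank ∂_1 = 4 − 3 = 1, and the invariant factors of ∂_1 are all 1, so H_0 = Z.
  H_1: rank ker ∂_1 − rank ∂_2 = (6 − 3) − 3 = 0, and the invariant factors of ∂_2 are all 1, so H_1 = 0.
  H_2: rank ker ∂_2 − rank ∂_3 = (4 − 3) − 0 = 1, and there is no ∂_3, so H_2 = Z.

As a check, the Euler characteristic is 4 − 6 + 4 = 2, which agrees with 1 − 0 + 1 = 2.

H_0 ≅ Z,  H_1 = 0,  H_2 ≅ Z.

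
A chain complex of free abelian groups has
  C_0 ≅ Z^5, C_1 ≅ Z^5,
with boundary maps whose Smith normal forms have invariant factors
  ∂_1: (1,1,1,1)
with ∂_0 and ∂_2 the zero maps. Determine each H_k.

H_0: b_0 = 5 − 0 − 4 = 1; torsion from ∂_1 factors > 1: none. So H_0 = Z.
H_1: b_1 = 5 − 4 − 0 = 1; torsion from ∂_2 factors > 1: none. So H_1 = Z.

H_0 = Z,  H_1 = Z.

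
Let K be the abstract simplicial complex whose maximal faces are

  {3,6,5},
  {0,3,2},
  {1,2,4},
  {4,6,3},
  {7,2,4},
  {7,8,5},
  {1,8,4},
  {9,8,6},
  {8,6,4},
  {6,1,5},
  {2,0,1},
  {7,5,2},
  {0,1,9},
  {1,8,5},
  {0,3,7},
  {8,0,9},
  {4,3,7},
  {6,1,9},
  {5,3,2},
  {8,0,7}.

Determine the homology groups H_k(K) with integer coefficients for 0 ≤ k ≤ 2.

Order the vertices as 0 < 1 < 2 < 3 < 4 < 5 < 6 < 7 < 8 < 9. Listing each simplex with vertices in this order, K has dimension 2 with simplices:

  0-simplices (10): [0], [1], [2], [3], [4], [5], [6], [7], [8], [9]
  1-simplices (30): (30 of them)
  2-simplices (20): (20 of them)

giving chain groups C_0 ≅ Z^10, C_1 ≅ Z^30, C_2 ≅ Z^20.

The boundary map ∂_1: C_1 → C_0 maps an edge to its endpoints' difference, ∂[p,q] = q − p. For instance
  ∂[5,8] = [8] − [5].
As a 10×30 matrix over Z this has rank 9, with invariant factors (1,1,1,1,1,1,1,1,1).

The boundary map ∂_2: C_2 → C_1 acts by ∂[p,q,r] = [q,r] − [p,r] + [p,q]. For instance
  ∂[0,3,7] = [3,7] − [0,7] + [0,3],
  ∂[2,5,7] = [5,7] − [2,7] + [2,5].
The 30×20 boundary matrix has rank 20 and Smith normal form diag(1,1,1,1,1,1,1,1,1,1,1,1,1,1,1,1,1,1,1,2).

From H_k ≅ ker(∂_k) / im(∂_{k+1}) we obtain:

  H_0: rank C_0 − rank ∂_1 = 10 − 9 = 1, and the invariant factors of ∂_1 are all 1, so H_0 = Z.
  H_1: rank ker ∂_1 − rank ∂_2 = (30 − 9) − 20 = 1, and ∂_2 has invariant factor 2 > 1, so H_1 = Z ⊕ Z/2Z.
  H_2: rank ker ∂_2 − rank ∂_3 = (20 − 20) − 0 = 0, and there is no ∂_3, so H_2 = 0.

H_0 = Z,  H_1 = Z ⊕ Z/2Z,  H_2 = 0.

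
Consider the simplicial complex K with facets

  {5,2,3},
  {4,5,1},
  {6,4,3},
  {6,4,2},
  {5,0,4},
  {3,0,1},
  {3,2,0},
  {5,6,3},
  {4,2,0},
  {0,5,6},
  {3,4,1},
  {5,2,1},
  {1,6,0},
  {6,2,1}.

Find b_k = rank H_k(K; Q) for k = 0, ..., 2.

b_0 = 1, b_1 = 2, b_2 = 1.

Order the vertices as 0 < 1 < 2 < 3 < 4 < 5 < 6. Listing each simplex with vertices in this order, K has dimension 2 with simplices:

  0-simplices (7): [0], [1], [2], [3], [4], [5], [6]
  1-simplices (21): [0,1], [0,2], [0,3], [0,4], [0,5], [0,6], [1,2], [1,3], [1,4], [1,5], [1,6], [2,3], [2,4], [2,5], [2,6], [3,4], [3,5], [3,6], [4,5], [4,6], [5,6]
  2-simplices (14): [0,1,3], [0,1,6], [0,2,3], [0,2,4], [0,4,5], [0,5,6], [1,2,5], [1,2,6], [1,3,4], [1,4,5], [2,3,5], [2,4,6], [3,4,6], [3,5,6]

Hence C_0 ≅ Z^7, C_1 ≅ Z^21, C_2 ≅ Z^14.

∂_1: C_1 → C_0 is given by ∂[p,q] = [q] − [p]. For instance
  ∂[2,3] = [3] − [2].
This gives a 7×21 integer matrix of rank 6; reducing to Smith normal form yields diagonal entries (1,1,1,1,1,1).

The boundary map ∂_2: C_2 → C_1 acts by ∂[p,q,r] = [q,r] − [p,r] + [p,q]. For instance
  ∂[0,2,3] = [2,3] − [0,3] + [0,2],
  ∂[1,3,4] = [3,4] − [1,4] + [1,3].
The 21×14 boundary matrix has rank 13 and Smith normal form diag(1,1,1,1,1,1,1,1,1,1,1,1,1).

From H_k ≅ ker(∂_k) / im(∂_{k+1}) we obtain:

  H_0: rank C_0 − rank ∂_1 = 7 − 6 = 1, and the invariant factors of ∂_1 are all 1, so H_0 ≅ Z.
  H_1: rank ker ∂_1 − rank ∂_2 = (21 − 6) − 13 = 2, and the invariant factors of ∂_2 are all 1, so H_1 ≅ Z^2.
  H_2: rank ker ∂_2 − rank ∂_3 = (14 − 13) − 0 = 1, and there is no ∂_3, so H_2 ≅ Z.

(K is a triangulation of the torus T^2.)

Hence the Betti numbers are b_0 = 1, b_1 = 2, b_2 = 1.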